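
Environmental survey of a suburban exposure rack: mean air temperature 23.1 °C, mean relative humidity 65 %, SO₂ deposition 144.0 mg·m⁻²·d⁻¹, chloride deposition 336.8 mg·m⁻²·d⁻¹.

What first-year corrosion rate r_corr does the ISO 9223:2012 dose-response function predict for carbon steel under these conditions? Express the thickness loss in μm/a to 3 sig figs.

carbon steel: T>10 °C ⇒ hinge -0.054·(23.1−10) = -0.7074
  sulphur-dioxide contribution → 42.43 μm/a
  chloride contribution → 80.99 μm/a
  total first-year rate 123.4 μm/a

r_corr = 123 μm/a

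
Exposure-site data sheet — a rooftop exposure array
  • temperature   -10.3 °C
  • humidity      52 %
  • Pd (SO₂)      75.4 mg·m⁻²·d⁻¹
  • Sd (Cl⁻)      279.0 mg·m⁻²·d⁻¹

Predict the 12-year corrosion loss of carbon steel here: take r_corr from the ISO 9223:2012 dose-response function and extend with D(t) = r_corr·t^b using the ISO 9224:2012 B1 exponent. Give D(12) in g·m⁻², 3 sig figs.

D(12) = 420 g·m⁻²

carbon steel: temperature factor f = +0.150·(-20.3) = -3.0450
  sulphur-dioxide contribution → 2.257 μm/a
  chloride contribution → 12.34 μm/a
  ⇒ r_corr(carbon steel) = 14.59 μm/a
ISO 9224: D(t) = r_corr · t^b with b = 0.523 (carbon steel, B1)
  D(12) = 14.59 × 12^0.523 = 14.59 × 3.668 = 53.53 μm
  Mass loss = 53.53 μm × 7.85 g/cm³ = 420.2 g·m⁻²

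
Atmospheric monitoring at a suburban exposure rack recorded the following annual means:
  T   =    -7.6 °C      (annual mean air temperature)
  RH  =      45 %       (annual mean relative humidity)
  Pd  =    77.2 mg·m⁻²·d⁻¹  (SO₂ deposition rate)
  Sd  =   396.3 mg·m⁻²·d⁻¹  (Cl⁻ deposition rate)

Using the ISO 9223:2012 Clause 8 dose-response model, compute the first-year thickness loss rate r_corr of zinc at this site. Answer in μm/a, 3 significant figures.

zinc: T≤10 °C ⇒ hinge +0.038·(-7.6−10) = -0.6688
  sulphur-dioxide contribution → 0.3545 μm/a
  chloride contribution → 0.3978 μm/a
  total first-year rate 0.7524 μm/a

r_corr = 0.752 μm/a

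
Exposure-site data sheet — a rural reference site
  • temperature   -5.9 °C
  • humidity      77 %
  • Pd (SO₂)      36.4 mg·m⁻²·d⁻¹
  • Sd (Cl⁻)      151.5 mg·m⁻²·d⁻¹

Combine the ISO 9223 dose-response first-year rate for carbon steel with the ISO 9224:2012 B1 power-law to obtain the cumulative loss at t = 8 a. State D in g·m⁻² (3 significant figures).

D(8) = 650 g·m⁻²

carbon steel: temperature factor f = +0.150·(-15.9) = -2.3850
  Pd branch = 1.77·Pd^0.52·e^(0.02·RH+f) = 4.929 μm/a
  Cl⁻ term: 0.102·151.5^0.62·exp(0.033·77+0.04·-5.9) = 22.99
  sum: 4.929 + 22.99 → r_corr = 27.92 μm/a
ISO 9224: D(t) = r_corr · t^b with b = 0.523 (carbon steel, B1)
  D(8) = 27.92 × 8^0.523 = 27.92 × 2.967 = 82.83 μm
  Mass loss = 82.83 μm × 7.85 g/cm³ = 650.2 g·m⁻²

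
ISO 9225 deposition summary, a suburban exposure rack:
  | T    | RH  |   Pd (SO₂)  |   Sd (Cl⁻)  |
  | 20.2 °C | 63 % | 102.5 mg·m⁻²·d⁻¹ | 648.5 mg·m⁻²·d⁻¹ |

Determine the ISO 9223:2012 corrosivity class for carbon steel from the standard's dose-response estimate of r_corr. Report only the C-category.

carbon steel: temperature factor f = -0.054·(10.2) = -0.5508
  SO₂ term: 1.77·102.5^0.52·exp(0.02·63-0.5508) = 39.95
  Cl⁻ term: 0.102·648.5^0.62·exp(0.033·63+0.04·20.2) = 101.3
  sum: 39.95 + 101.3 → r_corr = 141.3 μm/a
141 μm/a falls in (80, 200] for carbon steel → category C5

C5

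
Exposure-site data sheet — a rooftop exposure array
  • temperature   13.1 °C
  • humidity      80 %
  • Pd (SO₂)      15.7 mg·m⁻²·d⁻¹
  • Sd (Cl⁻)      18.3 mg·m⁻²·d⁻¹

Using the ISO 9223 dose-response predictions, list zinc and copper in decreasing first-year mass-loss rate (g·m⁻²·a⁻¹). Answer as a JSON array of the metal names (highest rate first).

["copper", "zinc"]

zinc: temperature factor f = -0.071·(3.1) = -0.2201
  SO₂ term: 0.0129·15.7^0.44·exp(0.046·80-0.2201) = 1.378
  Sd branch = 0.0175·Sd^0.57·e^(0.008·RH+0.085·T) = 0.5299 μm/a
  r_corr = 1.378 + 0.5299 = 1.908 μm/a
  mass loss = 1.908 μm/a × 7.14 g/cm³ = 13.63 g·m⁻²·a⁻¹
copper: temperature factor f = -0.080·(3.1) = -0.2480
  SO₂ term: 0.0053·15.7^0.26·exp(0.059·80-0.2480) = 0.9492
  Cl⁻ term: 0.01025·18.3^0.27·exp(0.036·80+0.049·13.1) = 0.7605
  r_corr = 0.9492 + 0.7605 = 1.71 μm/a
  mass loss = 1.71 μm/a × 8.96 g/cm³ = 15.32 g·m⁻²·a⁻¹
Ordering by g·m⁻²·a⁻¹: copper (15.3) > zinc (13.6)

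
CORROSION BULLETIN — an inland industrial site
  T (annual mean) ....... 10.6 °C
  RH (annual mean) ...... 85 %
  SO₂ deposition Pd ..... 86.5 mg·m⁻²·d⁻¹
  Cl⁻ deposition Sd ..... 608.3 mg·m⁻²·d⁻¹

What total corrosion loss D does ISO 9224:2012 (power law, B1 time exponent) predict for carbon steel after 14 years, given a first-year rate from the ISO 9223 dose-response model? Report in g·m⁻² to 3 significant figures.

carbon steel: T>10 °C ⇒ hinge -0.054·(10.6−10) = -0.0324
  SO₂ term: 1.77·86.5^0.52·exp(0.02·85-0.0324) = 95.38
  Sd branch = 0.102·Sd^0.62·e^(0.033·RH+0.04·T) = 137.1 μm/a
  sum: 95.38 + 137.1 → r_corr = 232.5 μm/a
Power-law: D(14) = r_corr · 14^0.523
  D(14) = 232.5 × 14^0.523 = 232.5 × 3.976 = 924.4 μm
  Mass loss = 924.4 μm × 7.85 g/cm³ = 7256 g·m⁻²

D(14) = 7.26e+03 g·m⁻²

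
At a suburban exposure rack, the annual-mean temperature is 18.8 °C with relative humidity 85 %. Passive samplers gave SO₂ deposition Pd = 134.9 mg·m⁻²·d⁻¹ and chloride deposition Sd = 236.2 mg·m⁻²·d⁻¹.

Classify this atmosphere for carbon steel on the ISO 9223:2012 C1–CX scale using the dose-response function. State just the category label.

carbon steel: f(T) = -0.054·(T−10) [T>10 °C] = -0.4752
  SO₂ term: 1.77·134.9^0.52·exp(0.02·85-0.4752) = 77.18
  Sd branch = 0.102·Sd^0.62·e^(0.033·RH+0.04·T) = 105.9 μm/a
  r_corr = 77.18 + 105.9 = 183.1 μm/a
ISO 9223 Table 2 (carbon steel): 80 < 183 ≤ 200 μm/a ⇒ C5

C5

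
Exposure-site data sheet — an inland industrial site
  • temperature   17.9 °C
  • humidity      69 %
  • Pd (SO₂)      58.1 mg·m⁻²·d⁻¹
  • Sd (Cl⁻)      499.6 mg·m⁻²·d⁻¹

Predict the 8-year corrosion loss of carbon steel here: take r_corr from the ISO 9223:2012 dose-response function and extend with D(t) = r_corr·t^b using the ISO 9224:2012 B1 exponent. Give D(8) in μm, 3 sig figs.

carbon steel: temperature factor f = -0.054·(7.9) = -0.4266
  SO₂ term: 1.77·58.1^0.52·exp(0.02·69-0.4266) = 37.97
  Cl⁻ term: 0.102·499.6^0.62·exp(0.033·69+0.04·17.9) = 95.85
  r_corr = 37.97 + 95.85 = 133.8 μm/a
Long-term exponent b (ISO 9224 Table 2, B1) = 0.523
  D(8) = 133.8 × 8^0.523 = 133.8 × 2.967 = 397 μm

D(8) = 397 μm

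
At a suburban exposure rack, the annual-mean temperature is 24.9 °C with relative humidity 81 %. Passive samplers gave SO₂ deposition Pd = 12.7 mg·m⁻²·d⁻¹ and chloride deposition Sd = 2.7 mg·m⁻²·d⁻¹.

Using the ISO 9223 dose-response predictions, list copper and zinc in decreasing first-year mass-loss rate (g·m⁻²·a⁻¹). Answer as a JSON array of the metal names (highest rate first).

copper: temperature factor f = -0.080·(14.9) = -1.1920
  Pd branch = 0.0053·Pd^0.26·e^(0.059·RH+f) = 0.3707 μm/a
  Cl⁻ term: 0.01025·2.7^0.27·exp(0.036·81+0.049·24.9) = 0.8385
  r_corr = 0.3707 + 0.8385 = 1.209 μm/a
  mass loss = 1.209 μm/a × 8.96 g/cm³ = 10.83 g·m⁻²·a⁻¹
zinc: T>10 °C ⇒ hinge -0.071·(24.9−10) = -1.0579
  SO₂ term: 0.0129·12.7^0.44·exp(0.046·81-1.0579) = 0.5689
  Cl⁻ term: 0.0175·2.7^0.57·exp(0.008·81+0.085·24.9) = 0.4892
  r_corr = 0.5689 + 0.4892 = 1.058 μm/a
  mass loss = 1.058 μm/a × 7.14 g/cm³ = 7.555 g·m⁻²·a⁻¹
Ordering by g·m⁻²·a⁻¹: copper (10.8) > zinc (7.55)

["copper", "zinc"]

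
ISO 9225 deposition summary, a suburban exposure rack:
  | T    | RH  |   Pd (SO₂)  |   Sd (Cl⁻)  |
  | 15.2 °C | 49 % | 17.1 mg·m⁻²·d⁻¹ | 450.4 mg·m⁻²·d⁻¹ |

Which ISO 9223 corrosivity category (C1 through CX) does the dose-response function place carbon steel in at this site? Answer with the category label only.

C4

carbon steel: f(T) = -0.054·(T−10) [T>10 °C] = -0.2808
  SO₂ term: 1.77·17.1^0.52·exp(0.02·49-0.2808) = 15.59
  Cl⁻ term: 0.102·450.4^0.62·exp(0.033·49+0.04·15.2) = 41.7
  r_corr = 15.59 + 41.7 = 57.29 μm/a
57.3 μm/a falls in (50, 80] for carbon steel → category C4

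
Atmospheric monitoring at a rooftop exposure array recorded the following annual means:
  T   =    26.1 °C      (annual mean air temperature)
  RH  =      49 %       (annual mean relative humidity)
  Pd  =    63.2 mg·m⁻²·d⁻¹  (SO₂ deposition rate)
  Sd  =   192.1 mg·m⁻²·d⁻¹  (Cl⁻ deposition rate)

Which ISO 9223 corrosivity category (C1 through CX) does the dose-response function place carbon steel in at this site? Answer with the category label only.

carbon steel: T>10 °C ⇒ hinge -0.054·(26.1−10) = -0.8694
  SO₂ term: 1.77·63.2^0.52·exp(0.02·49-0.8694) = 17.08
  Cl⁻ term: 0.102·192.1^0.62·exp(0.033·49+0.04·26.1) = 38.02
  r_corr = 17.08 + 38.02 = 55.1 μm/a
ISO 9223 Table 2 (carbon steel): 50 < 55.1 ≤ 80 μm/a ⇒ C4

C4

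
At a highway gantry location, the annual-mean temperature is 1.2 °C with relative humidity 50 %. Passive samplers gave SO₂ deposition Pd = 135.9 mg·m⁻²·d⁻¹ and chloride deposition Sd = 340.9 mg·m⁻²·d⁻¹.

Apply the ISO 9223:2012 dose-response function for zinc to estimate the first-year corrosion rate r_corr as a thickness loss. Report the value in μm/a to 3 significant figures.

zinc: f(T) = +0.038·(T−10) [T≤10 °C] = -0.3344
  sulphur-dioxide contribution → 0.7996 μm/a
  chloride contribution → 0.8029 μm/a
  ⇒ r_corr(zinc) = 1.602 μm/a

r_corr = 1.60 μm/a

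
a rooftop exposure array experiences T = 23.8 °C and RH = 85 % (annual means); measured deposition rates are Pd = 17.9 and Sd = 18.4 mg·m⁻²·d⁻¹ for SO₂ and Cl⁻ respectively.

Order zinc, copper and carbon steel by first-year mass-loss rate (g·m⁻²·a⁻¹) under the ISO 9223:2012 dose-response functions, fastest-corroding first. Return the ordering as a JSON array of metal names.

["carbon steel", "copper", "zinc"]

zinc: temperature factor f = -0.071·(13.8) = -0.9798
  Pd branch = 0.0129·Pd^0.44·e^(0.046·RH+f) = 0.8598 μm/a
  Sd branch = 0.0175·Sd^0.57·e^(0.008·RH+0.085·T) = 1.374 μm/a
  r_corr = 0.8598 + 1.374 = 2.234 μm/a
  mass loss = 2.234 μm/a × 7.14 g/cm³ = 15.95 g·m⁻²·a⁻¹
copper: f(T) = -0.080·(T−10) [T>10 °C] = -1.1040
  Pd branch = 0.0053·Pd^0.26·e^(0.059·RH+f) = 0.5605 μm/a
  Sd branch = 0.01025·Sd^0.27·e^(0.036·RH+0.049·T) = 1.54 μm/a
  r_corr = 0.5605 + 1.54 = 2.101 μm/a
  mass loss = 2.101 μm/a × 8.96 g/cm³ = 18.82 g·m⁻²·a⁻¹
carbon steel: T>10 °C ⇒ hinge -0.054·(23.8−10) = -0.7452
  Pd branch = 1.77·Pd^0.52·e^(0.02·RH+f) = 20.61 μm/a
  Cl⁻ term: 0.102·18.4^0.62·exp(0.033·85+0.04·23.8) = 26.57
  r_corr = 20.61 + 26.57 = 47.18 μm/a
  mass loss = 47.18 μm/a × 7.85 g/cm³ = 370.4 g·m⁻²·a⁻¹
Ordering by g·m⁻²·a⁻¹: carbon steel (370) > copper (18.8) > zinc (15.9)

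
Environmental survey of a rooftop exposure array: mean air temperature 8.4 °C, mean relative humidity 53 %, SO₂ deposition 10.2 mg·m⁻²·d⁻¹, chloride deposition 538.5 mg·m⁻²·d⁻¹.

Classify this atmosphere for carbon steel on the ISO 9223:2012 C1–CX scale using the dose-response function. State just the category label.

C4

carbon steel: f(T) = +0.150·(T−10) [T≤10 °C] = -0.2400
  Pd branch = 1.77·Pd^0.52·e^(0.02·RH+f) = 13.45 μm/a
  Sd branch = 0.102·Sd^0.62·e^(0.033·RH+0.04·T) = 40.5 μm/a
  r_corr = 13.45 + 40.5 = 53.94 μm/a
ISO 9223 Table 2 (carbon steel): 50 < 53.9 ≤ 80 μm/a ⇒ C4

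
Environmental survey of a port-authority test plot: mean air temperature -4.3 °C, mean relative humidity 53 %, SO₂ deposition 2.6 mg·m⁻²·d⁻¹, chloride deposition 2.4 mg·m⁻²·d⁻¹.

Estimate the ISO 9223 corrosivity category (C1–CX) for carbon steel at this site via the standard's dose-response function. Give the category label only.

C2

carbon steel: temperature factor f = +0.150·(-14.3) = -2.1450
  sulphur-dioxide contribution → 0.983 μm/a
  chloride contribution → 0.8496 μm/a
  ⇒ r_corr(carbon steel) = 1.833 μm/a
ISO 9223 Table 2 (carbon steel): 1.3 < 1.83 ≤ 25 μm/a ⇒ C2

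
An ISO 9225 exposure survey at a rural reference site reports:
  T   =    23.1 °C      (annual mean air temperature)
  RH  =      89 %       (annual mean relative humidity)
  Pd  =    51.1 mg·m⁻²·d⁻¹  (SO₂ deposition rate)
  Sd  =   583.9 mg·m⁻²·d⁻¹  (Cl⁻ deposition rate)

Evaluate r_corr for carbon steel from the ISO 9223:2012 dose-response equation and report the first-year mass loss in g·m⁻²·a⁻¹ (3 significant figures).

r_corr = 2.29e+03 g·m⁻²·a⁻¹

carbon steel: temperature factor f = -0.054·(13.1) = -0.7074
  sulphur-dioxide contribution → 40.01 μm/a
  chloride contribution → 251.5 μm/a
  total first-year rate 291.5 μm/a
Convert to mass loss: 291.5 μm/a × 7.85 g/cm³ = 2288 g·m⁻²·a⁻¹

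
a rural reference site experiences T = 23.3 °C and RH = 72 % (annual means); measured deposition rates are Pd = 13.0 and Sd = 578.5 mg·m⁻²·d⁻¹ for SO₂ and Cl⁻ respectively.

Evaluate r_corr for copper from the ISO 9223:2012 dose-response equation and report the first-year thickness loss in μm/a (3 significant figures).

copper: T>10 °C ⇒ hinge -0.080·(23.3−10) = -1.0640
  Pd branch = 0.0053·Pd^0.26·e^(0.059·RH+f) = 0.2493 μm/a
  Sd branch = 0.01025·Sd^0.27·e^(0.036·RH+0.049·T) = 2.388 μm/a
  sum: 0.2493 + 2.388 → r_corr = 2.637 μm/a

r_corr = 2.64 μm/a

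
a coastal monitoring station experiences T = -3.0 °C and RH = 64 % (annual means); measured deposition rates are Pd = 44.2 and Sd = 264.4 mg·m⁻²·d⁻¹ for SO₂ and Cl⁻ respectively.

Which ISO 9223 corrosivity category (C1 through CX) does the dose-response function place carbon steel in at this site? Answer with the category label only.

carbon steel: T≤10 °C ⇒ hinge +0.150·(-3.0−10) = -1.9500
  Pd branch = 1.77·Pd^0.52·e^(0.02·RH+f) = 6.496 μm/a
  Sd branch = 0.102·Sd^0.62·e^(0.033·RH+0.04·T) = 23.74 μm/a
  sum: 6.496 + 23.74 → r_corr = 30.24 μm/a
30.2 μm/a falls in (25, 50] for carbon steel → category C3

C3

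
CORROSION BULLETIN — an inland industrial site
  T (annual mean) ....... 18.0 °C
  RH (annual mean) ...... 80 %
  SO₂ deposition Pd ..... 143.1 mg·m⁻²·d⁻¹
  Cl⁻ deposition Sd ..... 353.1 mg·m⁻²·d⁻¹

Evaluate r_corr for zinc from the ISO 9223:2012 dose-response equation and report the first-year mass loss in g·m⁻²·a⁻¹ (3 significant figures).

r_corr = 49.4 g·m⁻²·a⁻¹

zinc: f(T) = -0.071·(T−10) [T>10 °C] = -0.5680
  Pd branch = 0.0129·Pd^0.44·e^(0.046·RH+f) = 2.574 μm/a
  Sd branch = 0.0175·Sd^0.57·e^(0.008·RH+0.085·T) = 4.343 μm/a
  r_corr = 2.574 + 4.343 = 6.917 μm/a
Convert to mass loss: 6.917 μm/a × 7.14 g/cm³ = 49.38 g·m⁻²·a⁻¹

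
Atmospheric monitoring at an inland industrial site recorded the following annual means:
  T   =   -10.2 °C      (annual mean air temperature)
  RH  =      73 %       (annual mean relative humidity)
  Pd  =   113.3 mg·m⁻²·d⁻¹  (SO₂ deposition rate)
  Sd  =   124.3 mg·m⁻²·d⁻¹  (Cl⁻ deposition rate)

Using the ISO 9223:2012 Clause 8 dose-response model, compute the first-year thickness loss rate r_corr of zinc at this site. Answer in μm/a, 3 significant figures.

r_corr = 1.58 μm/a

zinc: temperature factor f = +0.038·(-20.2) = -0.7676
  sulphur-dioxide contribution → 1.379 μm/a
  chloride contribution → 0.2061 μm/a
  ⇒ r_corr(zinc) = 1.585 μm/a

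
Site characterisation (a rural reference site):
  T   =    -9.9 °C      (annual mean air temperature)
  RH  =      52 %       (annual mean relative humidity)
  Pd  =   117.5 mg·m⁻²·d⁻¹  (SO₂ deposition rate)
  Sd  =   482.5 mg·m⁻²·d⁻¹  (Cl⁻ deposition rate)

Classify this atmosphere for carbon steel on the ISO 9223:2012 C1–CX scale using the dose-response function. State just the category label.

C2

carbon steel: temperature factor f = +0.150·(-19.9) = -2.9850
  SO₂ term: 1.77·117.5^0.52·exp(0.02·52-2.9850) = 3.018
  Cl⁻ term: 0.102·482.5^0.62·exp(0.033·52+0.04·-9.9) = 17.61
  r_corr = 3.018 + 17.61 = 20.62 μm/a
Category bounds: 1.3…25 μm/a bracket r_corr ⇒ C2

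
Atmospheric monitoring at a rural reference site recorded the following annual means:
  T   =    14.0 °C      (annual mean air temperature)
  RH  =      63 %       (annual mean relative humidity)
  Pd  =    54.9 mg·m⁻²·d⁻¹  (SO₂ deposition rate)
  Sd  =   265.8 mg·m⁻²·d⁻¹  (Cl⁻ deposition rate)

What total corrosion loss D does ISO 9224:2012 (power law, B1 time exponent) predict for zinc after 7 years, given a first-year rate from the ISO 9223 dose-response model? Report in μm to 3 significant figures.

zinc: T>10 °C ⇒ hinge -0.071·(14.0−10) = -0.2840
  Pd branch = 0.0129·Pd^0.44·e^(0.046·RH+f) = 1.026 μm/a
  Cl⁻ term: 0.0175·265.8^0.57·exp(0.008·63+0.085·14.0) = 2.295
  sum: 1.026 + 2.295 → r_corr = 3.321 μm/a
Power-law: D(7) = r_corr · 7^0.813
  D(7) = 3.321 × 7^0.813 = 3.321 × 4.865 = 16.16 μm

D(7) = 16.2 μm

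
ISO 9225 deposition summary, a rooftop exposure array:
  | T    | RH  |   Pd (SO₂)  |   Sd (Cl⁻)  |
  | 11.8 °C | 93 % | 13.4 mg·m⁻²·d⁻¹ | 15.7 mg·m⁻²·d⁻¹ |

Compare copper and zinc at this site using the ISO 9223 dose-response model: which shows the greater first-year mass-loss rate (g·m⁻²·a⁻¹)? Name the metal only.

copper

copper: temperature factor f = -0.080·(1.8) = -0.1440
  Pd branch = 0.0053·Pd^0.26·e^(0.059·RH+f) = 2.176 μm/a
  Sd branch = 0.01025·Sd^0.27·e^(0.036·RH+0.049·T) = 1.093 μm/a
  r_corr = 2.176 + 1.093 = 3.27 μm/a
  mass loss = 3.27 μm/a × 8.96 g/cm³ = 29.3 g·m⁻²·a⁻¹
zinc: temperature factor f = -0.071·(1.8) = -0.1278
  Pd branch = 0.0129·Pd^0.44·e^(0.046·RH+f) = 2.564 μm/a
  Sd branch = 0.0175·Sd^0.57·e^(0.008·RH+0.085·T) = 0.4824 μm/a
  r_corr = 2.564 + 0.4824 = 3.046 μm/a
  mass loss = 3.046 μm/a × 7.14 g/cm³ = 21.75 g·m⁻²·a⁻¹
Ordering by g·m⁻²·a⁻¹: copper (29.3) > zinc (21.8)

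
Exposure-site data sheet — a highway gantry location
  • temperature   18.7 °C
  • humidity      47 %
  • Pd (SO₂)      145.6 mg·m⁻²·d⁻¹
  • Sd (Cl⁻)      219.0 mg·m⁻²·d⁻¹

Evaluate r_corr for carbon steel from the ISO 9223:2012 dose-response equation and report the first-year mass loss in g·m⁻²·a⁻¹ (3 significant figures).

carbon steel: T>10 °C ⇒ hinge -0.054·(18.7−10) = -0.4698
  SO₂ term: 1.77·145.6^0.52·exp(0.02·47-0.4698) = 37.76
  Sd branch = 0.102·Sd^0.62·e^(0.033·RH+0.04·T) = 28.72 μm/a
  sum: 37.76 + 28.72 → r_corr = 66.47 μm/a
Convert to mass loss: 66.47 μm/a × 7.85 g/cm³ = 521.8 g·m⁻²·a⁻¹

r_corr = 522 g·m⁻²·a⁻¹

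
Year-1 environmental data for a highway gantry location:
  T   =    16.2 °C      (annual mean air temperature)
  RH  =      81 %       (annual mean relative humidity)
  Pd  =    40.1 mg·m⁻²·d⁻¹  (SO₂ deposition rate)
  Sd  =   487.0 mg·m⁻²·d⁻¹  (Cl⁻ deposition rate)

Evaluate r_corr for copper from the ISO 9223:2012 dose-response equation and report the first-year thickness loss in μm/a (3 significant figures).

r_corr = 3.23 μm/a

copper: f(T) = -0.080·(T−10) [T>10 °C] = -0.4960
  Pd branch = 0.0053·Pd^0.26·e^(0.059·RH+f) = 1.003 μm/a
  Sd branch = 0.01025·Sd^0.27·e^(0.036·RH+0.049·T) = 2.226 μm/a
  sum: 1.003 + 2.226 → r_corr = 3.229 μm/a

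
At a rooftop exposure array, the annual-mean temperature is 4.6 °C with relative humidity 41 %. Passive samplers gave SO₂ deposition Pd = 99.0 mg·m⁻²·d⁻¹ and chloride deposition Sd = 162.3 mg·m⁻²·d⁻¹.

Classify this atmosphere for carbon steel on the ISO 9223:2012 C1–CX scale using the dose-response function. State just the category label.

C3

carbon steel: T≤10 °C ⇒ hinge +0.150·(4.6−10) = -0.8100
  SO₂ term: 1.77·99.0^0.52·exp(0.02·41-0.8100) = 19.5
  Cl⁻ term: 0.102·162.3^0.62·exp(0.033·41+0.04·4.6) = 11.13
  r_corr = 19.5 + 11.13 = 30.63 μm/a
ISO 9223 Table 2 (carbon steel): 25 < 30.6 ≤ 50 μm/a ⇒ C3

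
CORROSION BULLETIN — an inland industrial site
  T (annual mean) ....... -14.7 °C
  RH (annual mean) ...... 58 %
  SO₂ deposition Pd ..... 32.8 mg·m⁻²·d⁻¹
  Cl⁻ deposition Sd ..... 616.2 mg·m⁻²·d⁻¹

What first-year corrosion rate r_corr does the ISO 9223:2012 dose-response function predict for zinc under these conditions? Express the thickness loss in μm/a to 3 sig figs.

zinc: f(T) = +0.038·(T−10) [T≤10 °C] = -0.9386
  sulphur-dioxide contribution → 0.3378 μm/a
  chloride contribution → 0.3105 μm/a
  ⇒ r_corr(zinc) = 0.6483 μm/a

r_corr = 0.648 μm/a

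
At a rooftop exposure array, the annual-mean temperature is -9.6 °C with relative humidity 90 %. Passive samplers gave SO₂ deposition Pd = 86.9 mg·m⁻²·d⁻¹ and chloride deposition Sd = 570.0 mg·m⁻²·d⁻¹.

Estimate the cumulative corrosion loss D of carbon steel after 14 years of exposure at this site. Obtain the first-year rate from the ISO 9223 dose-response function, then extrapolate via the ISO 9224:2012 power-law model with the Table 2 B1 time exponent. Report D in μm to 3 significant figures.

carbon steel: T≤10 °C ⇒ hinge +0.150·(-9.6−10) = -2.9400
  Pd branch = 1.77·Pd^0.52·e^(0.02·RH+f) = 5.77 μm/a
  Cl⁻ term: 0.102·570.0^0.62·exp(0.033·90+0.04·-9.6) = 69.24
  r_corr = 5.77 + 69.24 = 75.01 μm/a
Long-term exponent b (ISO 9224 Table 2, B1) = 0.523
  D(14) = 75.01 × 14^0.523 = 75.01 × 3.976 = 298.2 μm

D(14) = 298 μm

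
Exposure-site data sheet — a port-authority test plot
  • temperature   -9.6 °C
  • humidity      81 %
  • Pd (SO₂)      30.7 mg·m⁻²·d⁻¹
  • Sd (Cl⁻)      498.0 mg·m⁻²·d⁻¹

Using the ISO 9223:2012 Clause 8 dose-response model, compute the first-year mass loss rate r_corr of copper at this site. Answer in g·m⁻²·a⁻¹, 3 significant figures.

copper: temperature factor f = +0.126·(-19.6) = -2.4696
  Pd branch = 0.0053·Pd^0.26·e^(0.059·RH+f) = 0.13 μm/a
  Cl⁻ term: 0.01025·498.0^0.27·exp(0.036·81+0.049·-9.6) = 0.6325
  sum: 0.13 + 0.6325 → r_corr = 0.7625 μm/a
Convert to mass loss: 0.7625 μm/a × 8.96 g/cm³ = 6.832 g·m⁻²·a⁻¹

r_corr = 6.83 g·m⁻²·a⁻¹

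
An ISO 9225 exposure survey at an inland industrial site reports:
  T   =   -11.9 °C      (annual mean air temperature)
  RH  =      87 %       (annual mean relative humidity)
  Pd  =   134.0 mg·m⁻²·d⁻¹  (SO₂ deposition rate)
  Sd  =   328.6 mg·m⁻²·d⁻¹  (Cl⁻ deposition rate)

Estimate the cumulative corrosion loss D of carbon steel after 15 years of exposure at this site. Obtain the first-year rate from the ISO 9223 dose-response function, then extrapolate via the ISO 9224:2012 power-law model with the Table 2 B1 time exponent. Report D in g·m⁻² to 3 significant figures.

carbon steel: temperature factor f = +0.150·(-21.9) = -3.2850
  SO₂ term: 1.77·134.0^0.52·exp(0.02·87-3.2850) = 4.82
  Cl⁻ term: 0.102·328.6^0.62·exp(0.033·87+0.04·-11.9) = 40.65
  sum: 4.82 + 40.65 → r_corr = 45.47 μm/a
ISO 9224: D(t) = r_corr · t^b with b = 0.523 (carbon steel, B1)
  D(15) = 45.47 × 15^0.523 = 45.47 × 4.122 = 187.4 μm
  Mass loss = 187.4 μm × 7.85 g/cm³ = 1471 g·m⁻²

D(15) = 1.47e+03 g·m⁻²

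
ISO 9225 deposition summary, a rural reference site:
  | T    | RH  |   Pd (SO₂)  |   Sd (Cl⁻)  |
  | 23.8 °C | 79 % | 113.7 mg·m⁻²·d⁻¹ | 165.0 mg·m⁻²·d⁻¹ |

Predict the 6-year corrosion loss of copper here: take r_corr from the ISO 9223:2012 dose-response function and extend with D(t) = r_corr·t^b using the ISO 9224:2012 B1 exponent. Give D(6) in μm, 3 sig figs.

copper: f(T) = -0.080·(T−10) [T>10 °C] = -1.1040
  SO₂ term: 0.0053·113.7^0.26·exp(0.059·79-1.1040) = 0.6361
  Cl⁻ term: 0.01025·165.0^0.27·exp(0.036·79+0.049·23.8) = 2.244
  r_corr = 0.6361 + 2.244 = 2.88 μm/a
ISO 9224: D(t) = r_corr · t^b with b = 0.667 (copper, B1)
  D(6) = 2.88 × 6^0.667 = 2.88 × 3.304 = 9.516 μm

D(6) = 9.52 μm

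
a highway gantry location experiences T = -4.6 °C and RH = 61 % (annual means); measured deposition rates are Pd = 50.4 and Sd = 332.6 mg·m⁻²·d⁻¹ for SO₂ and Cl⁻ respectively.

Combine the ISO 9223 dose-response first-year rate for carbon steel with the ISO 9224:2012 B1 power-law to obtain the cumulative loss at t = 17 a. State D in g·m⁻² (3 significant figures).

carbon steel: f(T) = +0.150·(T−10) [T≤10 °C] = -2.1900
  Pd branch = 1.77·Pd^0.52·e^(0.02·RH+f) = 5.152 μm/a
  Sd branch = 0.102·Sd^0.62·e^(0.033·RH+0.04·T) = 23.26 μm/a
  r_corr = 5.152 + 23.26 = 28.41 μm/a
Power-law: D(17) = r_corr · 17^0.523
  D(17) = 28.41 × 17^0.523 = 28.41 × 4.401 = 125 μm
  Mass loss = 125 μm × 7.85 g/cm³ = 981.3 g·m⁻²

D(17) = 981 g·m⁻²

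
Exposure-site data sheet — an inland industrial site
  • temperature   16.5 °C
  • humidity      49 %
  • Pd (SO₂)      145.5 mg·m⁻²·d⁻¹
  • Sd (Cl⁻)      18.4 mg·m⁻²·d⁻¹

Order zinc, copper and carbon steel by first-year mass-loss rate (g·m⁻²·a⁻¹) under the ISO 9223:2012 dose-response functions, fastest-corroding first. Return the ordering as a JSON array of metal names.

["carbon steel", "zinc", "copper"]

zinc: temperature factor f = -0.071·(6.5) = -0.4615
  Pd branch = 0.0129·Pd^0.44·e^(0.046·RH+f) = 0.693 μm/a
  Sd branch = 0.0175·Sd^0.57·e^(0.008·RH+0.085·T) = 0.5538 μm/a
  r_corr = 0.693 + 0.5538 = 1.247 μm/a
  mass loss = 1.247 μm/a × 7.14 g/cm³ = 8.902 g·m⁻²·a⁻¹
copper: f(T) = -0.080·(T−10) [T>10 °C] = -0.5200
  Pd branch = 0.0053·Pd^0.26·e^(0.059·RH+f) = 0.2072 μm/a
  Cl⁻ term: 0.01025·18.4^0.27·exp(0.036·49+0.049·16.5) = 0.2947
  sum: 0.2072 + 0.2947 → r_corr = 0.5019 μm/a
  mass loss = 0.5019 μm/a × 8.96 g/cm³ = 4.497 g·m⁻²·a⁻¹
carbon steel: f(T) = -0.054·(T−10) [T>10 °C] = -0.3510
  Pd branch = 1.77·Pd^0.52·e^(0.02·RH+f) = 44.24 μm/a
  Sd branch = 0.102·Sd^0.62·e^(0.033·RH+0.04·T) = 6.049 μm/a
  sum: 44.24 + 6.049 → r_corr = 50.29 μm/a
  mass loss = 50.29 μm/a × 7.85 g/cm³ = 394.8 g·m⁻²·a⁻¹
Ordering by g·m⁻²·a⁻¹: carbon steel (395) > zinc (8.9) > copper (4.5)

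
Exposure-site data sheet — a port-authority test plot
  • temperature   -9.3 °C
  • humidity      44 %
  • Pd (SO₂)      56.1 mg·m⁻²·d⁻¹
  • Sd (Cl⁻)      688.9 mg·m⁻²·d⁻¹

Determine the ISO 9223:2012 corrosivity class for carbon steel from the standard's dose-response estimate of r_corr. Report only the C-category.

C2

carbon steel: f(T) = +0.150·(T−10) [T≤10 °C] = -2.8950
  Pd branch = 1.77·Pd^0.52·e^(0.02·RH+f) = 1.916 μm/a
  Sd branch = 0.102·Sd^0.62·e^(0.033·RH+0.04·T) = 17.27 μm/a
  sum: 1.916 + 17.27 → r_corr = 19.19 μm/a
19.2 μm/a falls in (1.3, 25] for carbon steel → category C2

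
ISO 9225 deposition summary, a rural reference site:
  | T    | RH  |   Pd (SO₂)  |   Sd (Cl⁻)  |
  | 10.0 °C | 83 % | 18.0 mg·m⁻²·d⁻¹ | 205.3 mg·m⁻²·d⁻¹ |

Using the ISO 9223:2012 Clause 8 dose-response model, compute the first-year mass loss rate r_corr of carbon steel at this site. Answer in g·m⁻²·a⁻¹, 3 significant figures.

carbon steel: temperature factor f = +0.150·(0.0) = +0.0000
  sulphur-dioxide contribution → 41.85 μm/a
  chloride contribution → 63.9 μm/a
  ⇒ r_corr(carbon steel) = 105.7 μm/a
Convert to mass loss: 105.7 μm/a × 7.85 g/cm³ = 830.1 g·m⁻²·a⁻¹

r_corr = 830 g·m⁻²·a⁻¹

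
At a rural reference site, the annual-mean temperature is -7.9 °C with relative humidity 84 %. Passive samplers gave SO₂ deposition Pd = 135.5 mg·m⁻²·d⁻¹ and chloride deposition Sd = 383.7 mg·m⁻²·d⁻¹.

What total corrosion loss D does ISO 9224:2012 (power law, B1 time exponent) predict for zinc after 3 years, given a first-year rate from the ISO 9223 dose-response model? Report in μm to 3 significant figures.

zinc: T≤10 °C ⇒ hinge +0.038·(-7.9−10) = -0.6802
  sulphur-dioxide contribution → 2.7 μm/a
  chloride contribution → 0.5202 μm/a
  total first-year rate 3.22 μm/a
Power-law: D(3) = r_corr · 3^0.813
  D(3) = 3.22 × 3^0.813 = 3.22 × 2.443 = 7.866 μm

D(3) = 7.87 μm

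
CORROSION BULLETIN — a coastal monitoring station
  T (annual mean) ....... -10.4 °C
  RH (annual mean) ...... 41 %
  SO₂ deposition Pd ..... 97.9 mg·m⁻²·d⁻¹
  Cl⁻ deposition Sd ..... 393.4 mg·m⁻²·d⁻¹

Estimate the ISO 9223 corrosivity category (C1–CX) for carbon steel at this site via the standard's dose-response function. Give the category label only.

C2

carbon steel: f(T) = +0.150·(T−10) [T≤10 °C] = -3.0600
  sulphur-dioxide contribution → 2.043 μm/a
  chloride contribution → 10.58 μm/a
  ⇒ r_corr(carbon steel) = 12.62 μm/a
12.6 μm/a falls in (1.3, 25] for carbon steel → category C2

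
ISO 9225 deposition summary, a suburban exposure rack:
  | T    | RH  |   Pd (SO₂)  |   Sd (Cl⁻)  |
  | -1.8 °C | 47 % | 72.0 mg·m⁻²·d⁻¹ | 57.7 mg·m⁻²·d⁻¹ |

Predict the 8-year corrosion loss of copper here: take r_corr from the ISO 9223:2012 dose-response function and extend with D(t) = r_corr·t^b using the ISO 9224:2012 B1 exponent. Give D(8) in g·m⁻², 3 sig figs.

D(8) = 7.55 g·m⁻²

copper: temperature factor f = +0.126·(-11.8) = -1.4868
  SO₂ term: 0.0053·72.0^0.26·exp(0.059·47-1.4868) = 0.05831
  Cl⁻ term: 0.01025·57.7^0.27·exp(0.036·47+0.049·-1.8) = 0.1523
  r_corr = 0.05831 + 0.1523 = 0.2106 μm/a
Power-law: D(8) = r_corr · 8^0.667
  D(8) = 0.2106 × 8^0.667 = 0.2106 × 4.003 = 0.8431 μm
  Mass loss = 0.8431 μm × 8.96 g/cm³ = 7.554 g·m⁻²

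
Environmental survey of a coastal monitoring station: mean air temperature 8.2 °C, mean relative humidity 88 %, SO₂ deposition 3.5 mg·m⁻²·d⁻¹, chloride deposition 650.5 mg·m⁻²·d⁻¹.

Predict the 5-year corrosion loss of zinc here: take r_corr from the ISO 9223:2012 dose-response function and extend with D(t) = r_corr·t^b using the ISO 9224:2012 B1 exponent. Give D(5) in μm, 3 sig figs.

D(5) = 15.0 μm

zinc: temperature factor f = +0.038·(-1.8) = -0.0684
  SO₂ term: 0.0129·3.5^0.44·exp(0.046·88-0.0684) = 1.198
  Cl⁻ term: 0.0175·650.5^0.57·exp(0.008·88+0.085·8.2) = 2.851
  sum: 1.198 + 2.851 → r_corr = 4.049 μm/a
Power-law: D(5) = r_corr · 5^0.813
  D(5) = 4.049 × 5^0.813 = 4.049 × 3.701 = 14.98 μm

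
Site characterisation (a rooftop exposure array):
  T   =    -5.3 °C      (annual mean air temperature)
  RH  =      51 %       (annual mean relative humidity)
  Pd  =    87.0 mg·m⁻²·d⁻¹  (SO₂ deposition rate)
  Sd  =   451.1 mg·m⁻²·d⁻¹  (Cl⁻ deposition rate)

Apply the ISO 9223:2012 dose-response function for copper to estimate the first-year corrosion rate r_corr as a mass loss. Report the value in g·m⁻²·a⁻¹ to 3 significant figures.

r_corr = 2.76 g·m⁻²·a⁻¹

copper: f(T) = +0.126·(T−10) [T≤10 °C] = -1.9278
  SO₂ term: 0.0053·87.0^0.26·exp(0.059·51-1.9278) = 0.0499
  Cl⁻ term: 0.01025·451.1^0.27·exp(0.036·51+0.049·-5.3) = 0.2582
  sum: 0.0499 + 0.2582 → r_corr = 0.3081 μm/a
Convert to mass loss: 0.3081 μm/a × 8.96 g/cm³ = 2.761 g·m⁻²·a⁻¹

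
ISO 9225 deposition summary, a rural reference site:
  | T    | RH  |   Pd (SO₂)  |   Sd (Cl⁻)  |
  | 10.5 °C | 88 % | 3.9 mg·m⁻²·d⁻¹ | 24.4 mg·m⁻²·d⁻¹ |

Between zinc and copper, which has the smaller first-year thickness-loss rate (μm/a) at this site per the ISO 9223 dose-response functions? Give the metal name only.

zinc: temperature factor f = -0.071·(0.5) = -0.0355
  SO₂ term: 0.0129·3.9^0.44·exp(0.046·88-0.0355) = 1.298
  Sd branch = 0.0175·Sd^0.57·e^(0.008·RH+0.085·T) = 0.5336 μm/a
  r_corr = 1.298 + 0.5336 = 1.832 μm/a
copper: temperature factor f = -0.080·(0.5) = -0.0400
  Pd branch = 0.0053·Pd^0.26·e^(0.059·RH+f) = 1.304 μm/a
  Cl⁻ term: 0.01025·24.4^0.27·exp(0.036·88+0.049·10.5) = 0.9652
  r_corr = 1.304 + 0.9652 = 2.27 μm/a
Ordering by μm/a: copper (2.27) > zinc (1.83)

zinc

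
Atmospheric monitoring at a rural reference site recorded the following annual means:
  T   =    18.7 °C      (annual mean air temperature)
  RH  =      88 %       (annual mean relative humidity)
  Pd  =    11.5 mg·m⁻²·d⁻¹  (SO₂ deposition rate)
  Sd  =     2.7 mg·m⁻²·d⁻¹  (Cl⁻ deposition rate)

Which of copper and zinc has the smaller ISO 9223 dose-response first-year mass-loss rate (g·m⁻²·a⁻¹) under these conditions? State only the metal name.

zinc

copper: f(T) = -0.080·(T−10) [T>10 °C] = -0.6960
  sulphur-dioxide contribution → 0.8967 μm/a
  chloride contribution → 0.7961 μm/a
  total first-year rate 1.693 μm/a
  mass loss = 1.693 μm/a × 8.96 g/cm³ = 15.17 g·m⁻²·a⁻¹
zinc: f(T) = -0.071·(T−10) [T>10 °C] = -0.6177
  sulphur-dioxide contribution → 1.167 μm/a
  chloride contribution → 0.3055 μm/a
  total first-year rate 1.472 μm/a
  mass loss = 1.472 μm/a × 7.14 g/cm³ = 10.51 g·m⁻²·a⁻¹
Ordering by g·m⁻²·a⁻¹: copper (15.2) > zinc (10.5)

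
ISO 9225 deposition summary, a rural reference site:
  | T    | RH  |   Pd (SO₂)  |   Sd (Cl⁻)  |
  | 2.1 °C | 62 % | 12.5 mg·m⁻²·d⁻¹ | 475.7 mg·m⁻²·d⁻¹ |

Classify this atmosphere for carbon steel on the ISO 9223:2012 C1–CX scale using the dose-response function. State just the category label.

C3

carbon steel: f(T) = +0.150·(T−10) [T≤10 °C] = -1.1850
  sulphur-dioxide contribution → 6.954 μm/a
  chloride contribution → 39.23 μm/a
  ⇒ r_corr(carbon steel) = 46.18 μm/a
46.2 μm/a falls in (25, 50] for carbon steel → category C3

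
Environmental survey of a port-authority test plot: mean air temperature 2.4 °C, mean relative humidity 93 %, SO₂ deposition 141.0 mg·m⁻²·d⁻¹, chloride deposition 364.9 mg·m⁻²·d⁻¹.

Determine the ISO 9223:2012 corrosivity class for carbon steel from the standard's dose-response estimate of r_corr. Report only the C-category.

carbon steel: temperature factor f = +0.150·(-7.6) = -1.1400
  SO₂ term: 1.77·141.0^0.52·exp(0.02·93-1.1400) = 47.67
  Cl⁻ term: 0.102·364.9^0.62·exp(0.033·93+0.04·2.4) = 93.69
  sum: 47.67 + 93.69 → r_corr = 141.4 μm/a
ISO 9223 Table 2 (carbon steel): 80 < 141 ≤ 200 μm/a ⇒ C5

C5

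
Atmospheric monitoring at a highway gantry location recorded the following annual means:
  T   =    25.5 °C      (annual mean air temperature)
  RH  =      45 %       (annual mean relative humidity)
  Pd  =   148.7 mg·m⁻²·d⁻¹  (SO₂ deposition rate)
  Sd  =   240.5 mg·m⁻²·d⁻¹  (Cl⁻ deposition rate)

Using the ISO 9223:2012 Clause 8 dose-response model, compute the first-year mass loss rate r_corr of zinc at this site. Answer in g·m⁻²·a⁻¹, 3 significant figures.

r_corr = 37.8 g·m⁻²·a⁻¹

zinc: temperature factor f = -0.071·(15.5) = -1.1005
  SO₂ term: 0.0129·148.7^0.44·exp(0.046·45-1.1005) = 0.3072
  Sd branch = 0.0175·Sd^0.57·e^(0.008·RH+0.085·T) = 4.988 μm/a
  sum: 0.3072 + 4.988 → r_corr = 5.296 μm/a
Convert to mass loss: 5.296 μm/a × 7.14 g/cm³ = 37.81 g·m⁻²·a⁻¹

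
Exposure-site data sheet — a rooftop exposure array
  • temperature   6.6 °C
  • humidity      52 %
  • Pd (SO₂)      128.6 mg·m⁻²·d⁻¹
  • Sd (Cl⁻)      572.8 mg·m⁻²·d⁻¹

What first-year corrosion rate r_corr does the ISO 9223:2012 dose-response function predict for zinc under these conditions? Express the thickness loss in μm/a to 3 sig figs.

r_corr = 2.79 μm/a

zinc: f(T) = +0.038·(T−10) [T≤10 °C] = -0.1292
  sulphur-dioxide contribution → 1.05 μm/a
  chloride contribution → 1.735 μm/a
  total first-year rate 2.786 μm/a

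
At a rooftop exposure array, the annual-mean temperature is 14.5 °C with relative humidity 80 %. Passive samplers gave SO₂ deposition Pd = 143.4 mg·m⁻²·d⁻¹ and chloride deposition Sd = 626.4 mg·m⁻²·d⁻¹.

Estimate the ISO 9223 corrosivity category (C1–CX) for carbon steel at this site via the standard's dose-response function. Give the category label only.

CX

carbon steel: T>10 °C ⇒ hinge -0.054·(14.5−10) = -0.2430
  SO₂ term: 1.77·143.4^0.52·exp(0.02·80-0.2430) = 90.93
  Sd branch = 0.102·Sd^0.62·e^(0.033·RH+0.04·T) = 138.4 μm/a
  r_corr = 90.93 + 138.4 = 229.3 μm/a
Category bounds: 200…700 μm/a bracket r_corr ⇒ CX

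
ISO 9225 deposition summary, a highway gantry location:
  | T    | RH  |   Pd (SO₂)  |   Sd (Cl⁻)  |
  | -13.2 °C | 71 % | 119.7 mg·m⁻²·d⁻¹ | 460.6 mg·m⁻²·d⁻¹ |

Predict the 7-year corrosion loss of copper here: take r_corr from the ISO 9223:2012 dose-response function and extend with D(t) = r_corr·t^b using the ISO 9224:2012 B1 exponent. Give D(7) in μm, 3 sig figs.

copper: T≤10 °C ⇒ hinge +0.126·(-13.2−10) = -2.9232
  Pd branch = 0.0053·Pd^0.26·e^(0.059·RH+f) = 0.06521 μm/a
  Sd branch = 0.01025·Sd^0.27·e^(0.036·RH+0.049·T) = 0.3622 μm/a
  sum: 0.06521 + 0.3622 → r_corr = 0.4274 μm/a
Power-law: D(7) = r_corr · 7^0.667
  D(7) = 0.4274 × 7^0.667 = 0.4274 × 3.662 = 1.565 μm

D(7) = 1.57 μm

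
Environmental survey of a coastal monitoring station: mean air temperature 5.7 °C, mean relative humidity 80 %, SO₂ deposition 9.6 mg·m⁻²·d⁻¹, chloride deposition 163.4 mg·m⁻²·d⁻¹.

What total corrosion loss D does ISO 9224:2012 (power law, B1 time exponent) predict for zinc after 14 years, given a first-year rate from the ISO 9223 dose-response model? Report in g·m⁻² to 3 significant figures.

D(14) = 132 g·m⁻²

zinc: T≤10 °C ⇒ hinge +0.038·(5.7−10) = -0.1634
  Pd branch = 0.0129·Pd^0.44·e^(0.046·RH+f) = 1.175 μm/a
  Cl⁻ term: 0.0175·163.4^0.57·exp(0.008·80+0.085·5.7) = 0.9839
  r_corr = 1.175 + 0.9839 = 2.159 μm/a
Power-law: D(14) = r_corr · 14^0.813
  D(14) = 2.159 × 14^0.813 = 2.159 × 8.547 = 18.45 μm
  Mass loss = 18.45 μm × 7.14 g/cm³ = 131.7 g·m⁻²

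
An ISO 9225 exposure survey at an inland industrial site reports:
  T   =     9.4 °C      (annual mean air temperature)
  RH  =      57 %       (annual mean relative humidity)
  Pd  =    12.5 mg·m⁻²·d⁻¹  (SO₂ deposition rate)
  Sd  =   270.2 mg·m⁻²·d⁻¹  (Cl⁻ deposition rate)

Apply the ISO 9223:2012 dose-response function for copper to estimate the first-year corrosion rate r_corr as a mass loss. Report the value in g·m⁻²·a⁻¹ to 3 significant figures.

copper: f(T) = +0.126·(T−10) [T≤10 °C] = -0.0756
  SO₂ term: 0.0053·12.5^0.26·exp(0.059·57-0.0756) = 0.2736
  Sd branch = 0.01025·Sd^0.27·e^(0.036·RH+0.049·T) = 0.5734 μm/a
  sum: 0.2736 + 0.5734 → r_corr = 0.8471 μm/a
Convert to mass loss: 0.8471 μm/a × 8.96 g/cm³ = 7.59 g·m⁻²·a⁻¹

r_corr = 7.59 g·m⁻²·a⁻¹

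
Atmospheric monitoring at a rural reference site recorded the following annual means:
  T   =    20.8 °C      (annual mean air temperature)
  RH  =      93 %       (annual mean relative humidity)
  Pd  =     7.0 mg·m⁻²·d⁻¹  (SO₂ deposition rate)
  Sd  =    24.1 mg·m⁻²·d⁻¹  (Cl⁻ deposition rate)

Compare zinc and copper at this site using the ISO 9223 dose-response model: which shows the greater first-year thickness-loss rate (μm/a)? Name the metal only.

zinc: f(T) = -0.071·(T−10) [T>10 °C] = -0.7668
  Pd branch = 0.0129·Pd^0.44·e^(0.046·RH+f) = 1.017 μm/a
  Cl⁻ term: 0.0175·24.1^0.57·exp(0.008·93+0.085·20.8) = 1.324
  sum: 1.017 + 1.324 → r_corr = 2.341 μm/a
copper: T>10 °C ⇒ hinge -0.080·(20.8−10) = -0.8640
  SO₂ term: 0.0053·7.0^0.26·exp(0.059·93-0.8640) = 0.8948
  Cl⁻ term: 0.01025·24.1^0.27·exp(0.036·93+0.049·20.8) = 1.908
  sum: 0.8948 + 1.908 → r_corr = 2.803 μm/a
Ordering by μm/a: copper (2.8) > zinc (2.34)

copper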